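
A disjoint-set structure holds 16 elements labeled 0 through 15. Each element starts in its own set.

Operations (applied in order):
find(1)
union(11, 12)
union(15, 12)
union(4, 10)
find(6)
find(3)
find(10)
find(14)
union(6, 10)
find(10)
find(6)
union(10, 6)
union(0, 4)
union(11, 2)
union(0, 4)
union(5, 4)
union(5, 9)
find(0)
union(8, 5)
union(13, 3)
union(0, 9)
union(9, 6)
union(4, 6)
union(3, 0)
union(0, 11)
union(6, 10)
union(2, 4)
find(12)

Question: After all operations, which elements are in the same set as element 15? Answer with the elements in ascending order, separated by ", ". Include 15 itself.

Step 1: find(1) -> no change; set of 1 is {1}
Step 2: union(11, 12) -> merged; set of 11 now {11, 12}
Step 3: union(15, 12) -> merged; set of 15 now {11, 12, 15}
Step 4: union(4, 10) -> merged; set of 4 now {4, 10}
Step 5: find(6) -> no change; set of 6 is {6}
Step 6: find(3) -> no change; set of 3 is {3}
Step 7: find(10) -> no change; set of 10 is {4, 10}
Step 8: find(14) -> no change; set of 14 is {14}
Step 9: union(6, 10) -> merged; set of 6 now {4, 6, 10}
Step 10: find(10) -> no change; set of 10 is {4, 6, 10}
Step 11: find(6) -> no change; set of 6 is {4, 6, 10}
Step 12: union(10, 6) -> already same set; set of 10 now {4, 6, 10}
Step 13: union(0, 4) -> merged; set of 0 now {0, 4, 6, 10}
Step 14: union(11, 2) -> merged; set of 11 now {2, 11, 12, 15}
Step 15: union(0, 4) -> already same set; set of 0 now {0, 4, 6, 10}
Step 16: union(5, 4) -> merged; set of 5 now {0, 4, 5, 6, 10}
Step 17: union(5, 9) -> merged; set of 5 now {0, 4, 5, 6, 9, 10}
Step 18: find(0) -> no change; set of 0 is {0, 4, 5, 6, 9, 10}
Step 19: union(8, 5) -> merged; set of 8 now {0, 4, 5, 6, 8, 9, 10}
Step 20: union(13, 3) -> merged; set of 13 now {3, 13}
Step 21: union(0, 9) -> already same set; set of 0 now {0, 4, 5, 6, 8, 9, 10}
Step 22: union(9, 6) -> already same set; set of 9 now {0, 4, 5, 6, 8, 9, 10}
Step 23: union(4, 6) -> already same set; set of 4 now {0, 4, 5, 6, 8, 9, 10}
Step 24: union(3, 0) -> merged; set of 3 now {0, 3, 4, 5, 6, 8, 9, 10, 13}
Step 25: union(0, 11) -> merged; set of 0 now {0, 2, 3, 4, 5, 6, 8, 9, 10, 11, 12, 13, 15}
Step 26: union(6, 10) -> already same set; set of 6 now {0, 2, 3, 4, 5, 6, 8, 9, 10, 11, 12, 13, 15}
Step 27: union(2, 4) -> already same set; set of 2 now {0, 2, 3, 4, 5, 6, 8, 9, 10, 11, 12, 13, 15}
Step 28: find(12) -> no change; set of 12 is {0, 2, 3, 4, 5, 6, 8, 9, 10, 11, 12, 13, 15}
Component of 15: {0, 2, 3, 4, 5, 6, 8, 9, 10, 11, 12, 13, 15}

Answer: 0, 2, 3, 4, 5, 6, 8, 9, 10, 11, 12, 13, 15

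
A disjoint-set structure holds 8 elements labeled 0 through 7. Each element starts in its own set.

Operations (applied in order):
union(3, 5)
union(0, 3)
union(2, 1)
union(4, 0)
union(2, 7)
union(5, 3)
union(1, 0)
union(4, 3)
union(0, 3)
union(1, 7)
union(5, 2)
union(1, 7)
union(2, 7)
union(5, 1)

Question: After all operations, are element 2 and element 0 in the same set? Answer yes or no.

Answer: yes

Derivation:
Step 1: union(3, 5) -> merged; set of 3 now {3, 5}
Step 2: union(0, 3) -> merged; set of 0 now {0, 3, 5}
Step 3: union(2, 1) -> merged; set of 2 now {1, 2}
Step 4: union(4, 0) -> merged; set of 4 now {0, 3, 4, 5}
Step 5: union(2, 7) -> merged; set of 2 now {1, 2, 7}
Step 6: union(5, 3) -> already same set; set of 5 now {0, 3, 4, 5}
Step 7: union(1, 0) -> merged; set of 1 now {0, 1, 2, 3, 4, 5, 7}
Step 8: union(4, 3) -> already same set; set of 4 now {0, 1, 2, 3, 4, 5, 7}
Step 9: union(0, 3) -> already same set; set of 0 now {0, 1, 2, 3, 4, 5, 7}
Step 10: union(1, 7) -> already same set; set of 1 now {0, 1, 2, 3, 4, 5, 7}
Step 11: union(5, 2) -> already same set; set of 5 now {0, 1, 2, 3, 4, 5, 7}
Step 12: union(1, 7) -> already same set; set of 1 now {0, 1, 2, 3, 4, 5, 7}
Step 13: union(2, 7) -> already same set; set of 2 now {0, 1, 2, 3, 4, 5, 7}
Step 14: union(5, 1) -> already same set; set of 5 now {0, 1, 2, 3, 4, 5, 7}
Set of 2: {0, 1, 2, 3, 4, 5, 7}; 0 is a member.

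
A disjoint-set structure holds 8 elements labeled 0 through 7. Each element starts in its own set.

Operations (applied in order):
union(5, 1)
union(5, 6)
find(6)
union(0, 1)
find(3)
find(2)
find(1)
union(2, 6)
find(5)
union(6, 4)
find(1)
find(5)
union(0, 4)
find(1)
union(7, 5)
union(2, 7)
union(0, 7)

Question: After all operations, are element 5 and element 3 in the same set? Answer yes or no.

Step 1: union(5, 1) -> merged; set of 5 now {1, 5}
Step 2: union(5, 6) -> merged; set of 5 now {1, 5, 6}
Step 3: find(6) -> no change; set of 6 is {1, 5, 6}
Step 4: union(0, 1) -> merged; set of 0 now {0, 1, 5, 6}
Step 5: find(3) -> no change; set of 3 is {3}
Step 6: find(2) -> no change; set of 2 is {2}
Step 7: find(1) -> no change; set of 1 is {0, 1, 5, 6}
Step 8: union(2, 6) -> merged; set of 2 now {0, 1, 2, 5, 6}
Step 9: find(5) -> no change; set of 5 is {0, 1, 2, 5, 6}
Step 10: union(6, 4) -> merged; set of 6 now {0, 1, 2, 4, 5, 6}
Step 11: find(1) -> no change; set of 1 is {0, 1, 2, 4, 5, 6}
Step 12: find(5) -> no change; set of 5 is {0, 1, 2, 4, 5, 6}
Step 13: union(0, 4) -> already same set; set of 0 now {0, 1, 2, 4, 5, 6}
Step 14: find(1) -> no change; set of 1 is {0, 1, 2, 4, 5, 6}
Step 15: union(7, 5) -> merged; set of 7 now {0, 1, 2, 4, 5, 6, 7}
Step 16: union(2, 7) -> already same set; set of 2 now {0, 1, 2, 4, 5, 6, 7}
Step 17: union(0, 7) -> already same set; set of 0 now {0, 1, 2, 4, 5, 6, 7}
Set of 5: {0, 1, 2, 4, 5, 6, 7}; 3 is not a member.

Answer: no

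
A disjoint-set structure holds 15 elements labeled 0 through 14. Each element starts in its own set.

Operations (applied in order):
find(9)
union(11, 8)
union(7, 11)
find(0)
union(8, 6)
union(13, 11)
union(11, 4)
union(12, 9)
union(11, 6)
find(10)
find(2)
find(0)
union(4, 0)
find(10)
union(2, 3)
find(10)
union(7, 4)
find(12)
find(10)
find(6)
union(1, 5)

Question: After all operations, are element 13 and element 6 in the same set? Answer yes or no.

Answer: yes

Derivation:
Step 1: find(9) -> no change; set of 9 is {9}
Step 2: union(11, 8) -> merged; set of 11 now {8, 11}
Step 3: union(7, 11) -> merged; set of 7 now {7, 8, 11}
Step 4: find(0) -> no change; set of 0 is {0}
Step 5: union(8, 6) -> merged; set of 8 now {6, 7, 8, 11}
Step 6: union(13, 11) -> merged; set of 13 now {6, 7, 8, 11, 13}
Step 7: union(11, 4) -> merged; set of 11 now {4, 6, 7, 8, 11, 13}
Step 8: union(12, 9) -> merged; set of 12 now {9, 12}
Step 9: union(11, 6) -> already same set; set of 11 now {4, 6, 7, 8, 11, 13}
Step 10: find(10) -> no change; set of 10 is {10}
Step 11: find(2) -> no change; set of 2 is {2}
Step 12: find(0) -> no change; set of 0 is {0}
Step 13: union(4, 0) -> merged; set of 4 now {0, 4, 6, 7, 8, 11, 13}
Step 14: find(10) -> no change; set of 10 is {10}
Step 15: union(2, 3) -> merged; set of 2 now {2, 3}
Step 16: find(10) -> no change; set of 10 is {10}
Step 17: union(7, 4) -> already same set; set of 7 now {0, 4, 6, 7, 8, 11, 13}
Step 18: find(12) -> no change; set of 12 is {9, 12}
Step 19: find(10) -> no change; set of 10 is {10}
Step 20: find(6) -> no change; set of 6 is {0, 4, 6, 7, 8, 11, 13}
Step 21: union(1, 5) -> merged; set of 1 now {1, 5}
Set of 13: {0, 4, 6, 7, 8, 11, 13}; 6 is a member.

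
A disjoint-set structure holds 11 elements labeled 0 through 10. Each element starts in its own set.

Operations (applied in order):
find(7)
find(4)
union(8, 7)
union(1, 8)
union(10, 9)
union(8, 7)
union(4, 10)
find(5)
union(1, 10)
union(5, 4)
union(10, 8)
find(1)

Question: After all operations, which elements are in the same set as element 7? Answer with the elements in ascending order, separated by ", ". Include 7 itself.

Answer: 1, 4, 5, 7, 8, 9, 10

Derivation:
Step 1: find(7) -> no change; set of 7 is {7}
Step 2: find(4) -> no change; set of 4 is {4}
Step 3: union(8, 7) -> merged; set of 8 now {7, 8}
Step 4: union(1, 8) -> merged; set of 1 now {1, 7, 8}
Step 5: union(10, 9) -> merged; set of 10 now {9, 10}
Step 6: union(8, 7) -> already same set; set of 8 now {1, 7, 8}
Step 7: union(4, 10) -> merged; set of 4 now {4, 9, 10}
Step 8: find(5) -> no change; set of 5 is {5}
Step 9: union(1, 10) -> merged; set of 1 now {1, 4, 7, 8, 9, 10}
Step 10: union(5, 4) -> merged; set of 5 now {1, 4, 5, 7, 8, 9, 10}
Step 11: union(10, 8) -> already same set; set of 10 now {1, 4, 5, 7, 8, 9, 10}
Step 12: find(1) -> no change; set of 1 is {1, 4, 5, 7, 8, 9, 10}
Component of 7: {1, 4, 5, 7, 8, 9, 10}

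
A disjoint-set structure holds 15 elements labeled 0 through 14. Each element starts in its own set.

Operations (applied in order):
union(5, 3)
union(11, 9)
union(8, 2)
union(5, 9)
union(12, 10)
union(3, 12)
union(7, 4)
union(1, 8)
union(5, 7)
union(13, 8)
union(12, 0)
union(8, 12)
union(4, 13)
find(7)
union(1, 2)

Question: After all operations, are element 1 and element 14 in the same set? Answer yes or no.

Answer: no

Derivation:
Step 1: union(5, 3) -> merged; set of 5 now {3, 5}
Step 2: union(11, 9) -> merged; set of 11 now {9, 11}
Step 3: union(8, 2) -> merged; set of 8 now {2, 8}
Step 4: union(5, 9) -> merged; set of 5 now {3, 5, 9, 11}
Step 5: union(12, 10) -> merged; set of 12 now {10, 12}
Step 6: union(3, 12) -> merged; set of 3 now {3, 5, 9, 10, 11, 12}
Step 7: union(7, 4) -> merged; set of 7 now {4, 7}
Step 8: union(1, 8) -> merged; set of 1 now {1, 2, 8}
Step 9: union(5, 7) -> merged; set of 5 now {3, 4, 5, 7, 9, 10, 11, 12}
Step 10: union(13, 8) -> merged; set of 13 now {1, 2, 8, 13}
Step 11: union(12, 0) -> merged; set of 12 now {0, 3, 4, 5, 7, 9, 10, 11, 12}
Step 12: union(8, 12) -> merged; set of 8 now {0, 1, 2, 3, 4, 5, 7, 8, 9, 10, 11, 12, 13}
Step 13: union(4, 13) -> already same set; set of 4 now {0, 1, 2, 3, 4, 5, 7, 8, 9, 10, 11, 12, 13}
Step 14: find(7) -> no change; set of 7 is {0, 1, 2, 3, 4, 5, 7, 8, 9, 10, 11, 12, 13}
Step 15: union(1, 2) -> already same set; set of 1 now {0, 1, 2, 3, 4, 5, 7, 8, 9, 10, 11, 12, 13}
Set of 1: {0, 1, 2, 3, 4, 5, 7, 8, 9, 10, 11, 12, 13}; 14 is not a member.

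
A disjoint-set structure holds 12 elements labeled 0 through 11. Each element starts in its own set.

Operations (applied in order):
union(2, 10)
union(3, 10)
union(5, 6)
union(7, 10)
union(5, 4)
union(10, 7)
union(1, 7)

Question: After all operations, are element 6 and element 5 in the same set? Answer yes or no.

Step 1: union(2, 10) -> merged; set of 2 now {2, 10}
Step 2: union(3, 10) -> merged; set of 3 now {2, 3, 10}
Step 3: union(5, 6) -> merged; set of 5 now {5, 6}
Step 4: union(7, 10) -> merged; set of 7 now {2, 3, 7, 10}
Step 5: union(5, 4) -> merged; set of 5 now {4, 5, 6}
Step 6: union(10, 7) -> already same set; set of 10 now {2, 3, 7, 10}
Step 7: union(1, 7) -> merged; set of 1 now {1, 2, 3, 7, 10}
Set of 6: {4, 5, 6}; 5 is a member.

Answer: yes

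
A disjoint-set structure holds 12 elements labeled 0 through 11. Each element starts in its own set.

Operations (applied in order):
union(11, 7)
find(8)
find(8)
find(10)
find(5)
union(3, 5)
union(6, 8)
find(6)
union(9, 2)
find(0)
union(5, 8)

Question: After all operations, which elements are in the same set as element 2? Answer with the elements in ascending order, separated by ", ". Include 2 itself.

Step 1: union(11, 7) -> merged; set of 11 now {7, 11}
Step 2: find(8) -> no change; set of 8 is {8}
Step 3: find(8) -> no change; set of 8 is {8}
Step 4: find(10) -> no change; set of 10 is {10}
Step 5: find(5) -> no change; set of 5 is {5}
Step 6: union(3, 5) -> merged; set of 3 now {3, 5}
Step 7: union(6, 8) -> merged; set of 6 now {6, 8}
Step 8: find(6) -> no change; set of 6 is {6, 8}
Step 9: union(9, 2) -> merged; set of 9 now {2, 9}
Step 10: find(0) -> no change; set of 0 is {0}
Step 11: union(5, 8) -> merged; set of 5 now {3, 5, 6, 8}
Component of 2: {2, 9}

Answer: 2, 9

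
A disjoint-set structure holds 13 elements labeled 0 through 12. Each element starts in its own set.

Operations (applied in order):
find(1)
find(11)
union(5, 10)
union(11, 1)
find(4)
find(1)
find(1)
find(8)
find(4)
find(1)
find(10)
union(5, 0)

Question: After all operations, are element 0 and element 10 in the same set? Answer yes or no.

Answer: yes

Derivation:
Step 1: find(1) -> no change; set of 1 is {1}
Step 2: find(11) -> no change; set of 11 is {11}
Step 3: union(5, 10) -> merged; set of 5 now {5, 10}
Step 4: union(11, 1) -> merged; set of 11 now {1, 11}
Step 5: find(4) -> no change; set of 4 is {4}
Step 6: find(1) -> no change; set of 1 is {1, 11}
Step 7: find(1) -> no change; set of 1 is {1, 11}
Step 8: find(8) -> no change; set of 8 is {8}
Step 9: find(4) -> no change; set of 4 is {4}
Step 10: find(1) -> no change; set of 1 is {1, 11}
Step 11: find(10) -> no change; set of 10 is {5, 10}
Step 12: union(5, 0) -> merged; set of 5 now {0, 5, 10}
Set of 0: {0, 5, 10}; 10 is a member.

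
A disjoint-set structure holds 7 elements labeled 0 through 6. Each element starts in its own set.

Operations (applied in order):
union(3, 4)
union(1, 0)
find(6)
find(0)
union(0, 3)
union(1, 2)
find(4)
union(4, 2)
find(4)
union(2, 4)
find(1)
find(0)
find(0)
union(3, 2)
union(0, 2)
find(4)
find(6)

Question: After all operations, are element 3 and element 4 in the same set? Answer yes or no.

Answer: yes

Derivation:
Step 1: union(3, 4) -> merged; set of 3 now {3, 4}
Step 2: union(1, 0) -> merged; set of 1 now {0, 1}
Step 3: find(6) -> no change; set of 6 is {6}
Step 4: find(0) -> no change; set of 0 is {0, 1}
Step 5: union(0, 3) -> merged; set of 0 now {0, 1, 3, 4}
Step 6: union(1, 2) -> merged; set of 1 now {0, 1, 2, 3, 4}
Step 7: find(4) -> no change; set of 4 is {0, 1, 2, 3, 4}
Step 8: union(4, 2) -> already same set; set of 4 now {0, 1, 2, 3, 4}
Step 9: find(4) -> no change; set of 4 is {0, 1, 2, 3, 4}
Step 10: union(2, 4) -> already same set; set of 2 now {0, 1, 2, 3, 4}
Step 11: find(1) -> no change; set of 1 is {0, 1, 2, 3, 4}
Step 12: find(0) -> no change; set of 0 is {0, 1, 2, 3, 4}
Step 13: find(0) -> no change; set of 0 is {0, 1, 2, 3, 4}
Step 14: union(3, 2) -> already same set; set of 3 now {0, 1, 2, 3, 4}
Step 15: union(0, 2) -> already same set; set of 0 now {0, 1, 2, 3, 4}
Step 16: find(4) -> no change; set of 4 is {0, 1, 2, 3, 4}
Step 17: find(6) -> no change; set of 6 is {6}
Set of 3: {0, 1, 2, 3, 4}; 4 is a member.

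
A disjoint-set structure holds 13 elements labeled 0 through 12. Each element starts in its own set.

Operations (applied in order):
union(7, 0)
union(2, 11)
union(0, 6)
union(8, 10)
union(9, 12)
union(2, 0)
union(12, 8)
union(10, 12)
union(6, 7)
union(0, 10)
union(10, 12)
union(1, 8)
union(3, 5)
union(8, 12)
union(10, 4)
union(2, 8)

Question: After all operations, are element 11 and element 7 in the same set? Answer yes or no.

Step 1: union(7, 0) -> merged; set of 7 now {0, 7}
Step 2: union(2, 11) -> merged; set of 2 now {2, 11}
Step 3: union(0, 6) -> merged; set of 0 now {0, 6, 7}
Step 4: union(8, 10) -> merged; set of 8 now {8, 10}
Step 5: union(9, 12) -> merged; set of 9 now {9, 12}
Step 6: union(2, 0) -> merged; set of 2 now {0, 2, 6, 7, 11}
Step 7: union(12, 8) -> merged; set of 12 now {8, 9, 10, 12}
Step 8: union(10, 12) -> already same set; set of 10 now {8, 9, 10, 12}
Step 9: union(6, 7) -> already same set; set of 6 now {0, 2, 6, 7, 11}
Step 10: union(0, 10) -> merged; set of 0 now {0, 2, 6, 7, 8, 9, 10, 11, 12}
Step 11: union(10, 12) -> already same set; set of 10 now {0, 2, 6, 7, 8, 9, 10, 11, 12}
Step 12: union(1, 8) -> merged; set of 1 now {0, 1, 2, 6, 7, 8, 9, 10, 11, 12}
Step 13: union(3, 5) -> merged; set of 3 now {3, 5}
Step 14: union(8, 12) -> already same set; set of 8 now {0, 1, 2, 6, 7, 8, 9, 10, 11, 12}
Step 15: union(10, 4) -> merged; set of 10 now {0, 1, 2, 4, 6, 7, 8, 9, 10, 11, 12}
Step 16: union(2, 8) -> already same set; set of 2 now {0, 1, 2, 4, 6, 7, 8, 9, 10, 11, 12}
Set of 11: {0, 1, 2, 4, 6, 7, 8, 9, 10, 11, 12}; 7 is a member.

Answer: yes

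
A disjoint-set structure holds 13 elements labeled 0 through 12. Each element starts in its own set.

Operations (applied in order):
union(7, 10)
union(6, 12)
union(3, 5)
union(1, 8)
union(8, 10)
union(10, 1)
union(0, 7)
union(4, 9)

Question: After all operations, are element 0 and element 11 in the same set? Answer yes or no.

Step 1: union(7, 10) -> merged; set of 7 now {7, 10}
Step 2: union(6, 12) -> merged; set of 6 now {6, 12}
Step 3: union(3, 5) -> merged; set of 3 now {3, 5}
Step 4: union(1, 8) -> merged; set of 1 now {1, 8}
Step 5: union(8, 10) -> merged; set of 8 now {1, 7, 8, 10}
Step 6: union(10, 1) -> already same set; set of 10 now {1, 7, 8, 10}
Step 7: union(0, 7) -> merged; set of 0 now {0, 1, 7, 8, 10}
Step 8: union(4, 9) -> merged; set of 4 now {4, 9}
Set of 0: {0, 1, 7, 8, 10}; 11 is not a member.

Answer: no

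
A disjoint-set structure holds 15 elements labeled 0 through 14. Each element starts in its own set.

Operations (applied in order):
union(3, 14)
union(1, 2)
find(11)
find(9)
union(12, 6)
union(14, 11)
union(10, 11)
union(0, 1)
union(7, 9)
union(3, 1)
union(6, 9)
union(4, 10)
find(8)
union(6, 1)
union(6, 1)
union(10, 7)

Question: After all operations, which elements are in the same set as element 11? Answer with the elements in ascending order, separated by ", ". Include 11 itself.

Step 1: union(3, 14) -> merged; set of 3 now {3, 14}
Step 2: union(1, 2) -> merged; set of 1 now {1, 2}
Step 3: find(11) -> no change; set of 11 is {11}
Step 4: find(9) -> no change; set of 9 is {9}
Step 5: union(12, 6) -> merged; set of 12 now {6, 12}
Step 6: union(14, 11) -> merged; set of 14 now {3, 11, 14}
Step 7: union(10, 11) -> merged; set of 10 now {3, 10, 11, 14}
Step 8: union(0, 1) -> merged; set of 0 now {0, 1, 2}
Step 9: union(7, 9) -> merged; set of 7 now {7, 9}
Step 10: union(3, 1) -> merged; set of 3 now {0, 1, 2, 3, 10, 11, 14}
Step 11: union(6, 9) -> merged; set of 6 now {6, 7, 9, 12}
Step 12: union(4, 10) -> merged; set of 4 now {0, 1, 2, 3, 4, 10, 11, 14}
Step 13: find(8) -> no change; set of 8 is {8}
Step 14: union(6, 1) -> merged; set of 6 now {0, 1, 2, 3, 4, 6, 7, 9, 10, 11, 12, 14}
Step 15: union(6, 1) -> already same set; set of 6 now {0, 1, 2, 3, 4, 6, 7, 9, 10, 11, 12, 14}
Step 16: union(10, 7) -> already same set; set of 10 now {0, 1, 2, 3, 4, 6, 7, 9, 10, 11, 12, 14}
Component of 11: {0, 1, 2, 3, 4, 6, 7, 9, 10, 11, 12, 14}

Answer: 0, 1, 2, 3, 4, 6, 7, 9, 10, 11, 12, 14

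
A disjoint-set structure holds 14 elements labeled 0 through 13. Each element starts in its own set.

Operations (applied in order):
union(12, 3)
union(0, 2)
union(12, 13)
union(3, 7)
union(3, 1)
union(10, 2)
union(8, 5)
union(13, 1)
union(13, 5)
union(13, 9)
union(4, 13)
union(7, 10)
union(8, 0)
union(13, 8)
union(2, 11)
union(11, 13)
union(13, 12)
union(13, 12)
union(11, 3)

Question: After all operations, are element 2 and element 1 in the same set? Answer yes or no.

Answer: yes

Derivation:
Step 1: union(12, 3) -> merged; set of 12 now {3, 12}
Step 2: union(0, 2) -> merged; set of 0 now {0, 2}
Step 3: union(12, 13) -> merged; set of 12 now {3, 12, 13}
Step 4: union(3, 7) -> merged; set of 3 now {3, 7, 12, 13}
Step 5: union(3, 1) -> merged; set of 3 now {1, 3, 7, 12, 13}
Step 6: union(10, 2) -> merged; set of 10 now {0, 2, 10}
Step 7: union(8, 5) -> merged; set of 8 now {5, 8}
Step 8: union(13, 1) -> already same set; set of 13 now {1, 3, 7, 12, 13}
Step 9: union(13, 5) -> merged; set of 13 now {1, 3, 5, 7, 8, 12, 13}
Step 10: union(13, 9) -> merged; set of 13 now {1, 3, 5, 7, 8, 9, 12, 13}
Step 11: union(4, 13) -> merged; set of 4 now {1, 3, 4, 5, 7, 8, 9, 12, 13}
Step 12: union(7, 10) -> merged; set of 7 now {0, 1, 2, 3, 4, 5, 7, 8, 9, 10, 12, 13}
Step 13: union(8, 0) -> already same set; set of 8 now {0, 1, 2, 3, 4, 5, 7, 8, 9, 10, 12, 13}
Step 14: union(13, 8) -> already same set; set of 13 now {0, 1, 2, 3, 4, 5, 7, 8, 9, 10, 12, 13}
Step 15: union(2, 11) -> merged; set of 2 now {0, 1, 2, 3, 4, 5, 7, 8, 9, 10, 11, 12, 13}
Step 16: union(11, 13) -> already same set; set of 11 now {0, 1, 2, 3, 4, 5, 7, 8, 9, 10, 11, 12, 13}
Step 17: union(13, 12) -> already same set; set of 13 now {0, 1, 2, 3, 4, 5, 7, 8, 9, 10, 11, 12, 13}
Step 18: union(13, 12) -> already same set; set of 13 now {0, 1, 2, 3, 4, 5, 7, 8, 9, 10, 11, 12, 13}
Step 19: union(11, 3) -> already same set; set of 11 now {0, 1, 2, 3, 4, 5, 7, 8, 9, 10, 11, 12, 13}
Set of 2: {0, 1, 2, 3, 4, 5, 7, 8, 9, 10, 11, 12, 13}; 1 is a member.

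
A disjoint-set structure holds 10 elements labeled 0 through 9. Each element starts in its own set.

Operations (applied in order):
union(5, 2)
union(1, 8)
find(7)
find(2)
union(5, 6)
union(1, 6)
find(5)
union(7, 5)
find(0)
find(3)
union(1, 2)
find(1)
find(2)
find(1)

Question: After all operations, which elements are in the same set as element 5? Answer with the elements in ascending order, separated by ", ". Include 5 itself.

Step 1: union(5, 2) -> merged; set of 5 now {2, 5}
Step 2: union(1, 8) -> merged; set of 1 now {1, 8}
Step 3: find(7) -> no change; set of 7 is {7}
Step 4: find(2) -> no change; set of 2 is {2, 5}
Step 5: union(5, 6) -> merged; set of 5 now {2, 5, 6}
Step 6: union(1, 6) -> merged; set of 1 now {1, 2, 5, 6, 8}
Step 7: find(5) -> no change; set of 5 is {1, 2, 5, 6, 8}
Step 8: union(7, 5) -> merged; set of 7 now {1, 2, 5, 6, 7, 8}
Step 9: find(0) -> no change; set of 0 is {0}
Step 10: find(3) -> no change; set of 3 is {3}
Step 11: union(1, 2) -> already same set; set of 1 now {1, 2, 5, 6, 7, 8}
Step 12: find(1) -> no change; set of 1 is {1, 2, 5, 6, 7, 8}
Step 13: find(2) -> no change; set of 2 is {1, 2, 5, 6, 7, 8}
Step 14: find(1) -> no change; set of 1 is {1, 2, 5, 6, 7, 8}
Component of 5: {1, 2, 5, 6, 7, 8}

Answer: 1, 2, 5, 6, 7, 8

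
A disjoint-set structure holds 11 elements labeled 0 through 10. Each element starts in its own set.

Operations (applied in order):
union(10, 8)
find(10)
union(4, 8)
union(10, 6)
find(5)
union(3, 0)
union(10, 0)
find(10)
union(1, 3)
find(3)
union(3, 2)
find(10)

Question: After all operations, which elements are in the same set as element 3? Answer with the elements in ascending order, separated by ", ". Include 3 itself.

Answer: 0, 1, 2, 3, 4, 6, 8, 10

Derivation:
Step 1: union(10, 8) -> merged; set of 10 now {8, 10}
Step 2: find(10) -> no change; set of 10 is {8, 10}
Step 3: union(4, 8) -> merged; set of 4 now {4, 8, 10}
Step 4: union(10, 6) -> merged; set of 10 now {4, 6, 8, 10}
Step 5: find(5) -> no change; set of 5 is {5}
Step 6: union(3, 0) -> merged; set of 3 now {0, 3}
Step 7: union(10, 0) -> merged; set of 10 now {0, 3, 4, 6, 8, 10}
Step 8: find(10) -> no change; set of 10 is {0, 3, 4, 6, 8, 10}
Step 9: union(1, 3) -> merged; set of 1 now {0, 1, 3, 4, 6, 8, 10}
Step 10: find(3) -> no change; set of 3 is {0, 1, 3, 4, 6, 8, 10}
Step 11: union(3, 2) -> merged; set of 3 now {0, 1, 2, 3, 4, 6, 8, 10}
Step 12: find(10) -> no change; set of 10 is {0, 1, 2, 3, 4, 6, 8, 10}
Component of 3: {0, 1, 2, 3, 4, 6, 8, 10}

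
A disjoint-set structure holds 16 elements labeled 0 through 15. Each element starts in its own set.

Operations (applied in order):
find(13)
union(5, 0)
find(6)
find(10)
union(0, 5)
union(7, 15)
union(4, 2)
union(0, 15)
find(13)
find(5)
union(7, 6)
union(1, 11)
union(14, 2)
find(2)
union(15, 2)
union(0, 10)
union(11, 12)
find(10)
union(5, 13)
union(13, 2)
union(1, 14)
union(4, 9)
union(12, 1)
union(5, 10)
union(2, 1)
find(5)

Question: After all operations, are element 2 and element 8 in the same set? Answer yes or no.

Answer: no

Derivation:
Step 1: find(13) -> no change; set of 13 is {13}
Step 2: union(5, 0) -> merged; set of 5 now {0, 5}
Step 3: find(6) -> no change; set of 6 is {6}
Step 4: find(10) -> no change; set of 10 is {10}
Step 5: union(0, 5) -> already same set; set of 0 now {0, 5}
Step 6: union(7, 15) -> merged; set of 7 now {7, 15}
Step 7: union(4, 2) -> merged; set of 4 now {2, 4}
Step 8: union(0, 15) -> merged; set of 0 now {0, 5, 7, 15}
Step 9: find(13) -> no change; set of 13 is {13}
Step 10: find(5) -> no change; set of 5 is {0, 5, 7, 15}
Step 11: union(7, 6) -> merged; set of 7 now {0, 5, 6, 7, 15}
Step 12: union(1, 11) -> merged; set of 1 now {1, 11}
Step 13: union(14, 2) -> merged; set of 14 now {2, 4, 14}
Step 14: find(2) -> no change; set of 2 is {2, 4, 14}
Step 15: union(15, 2) -> merged; set of 15 now {0, 2, 4, 5, 6, 7, 14, 15}
Step 16: union(0, 10) -> merged; set of 0 now {0, 2, 4, 5, 6, 7, 10, 14, 15}
Step 17: union(11, 12) -> merged; set of 11 now {1, 11, 12}
Step 18: find(10) -> no change; set of 10 is {0, 2, 4, 5, 6, 7, 10, 14, 15}
Step 19: union(5, 13) -> merged; set of 5 now {0, 2, 4, 5, 6, 7, 10, 13, 14, 15}
Step 20: union(13, 2) -> already same set; set of 13 now {0, 2, 4, 5, 6, 7, 10, 13, 14, 15}
Step 21: union(1, 14) -> merged; set of 1 now {0, 1, 2, 4, 5, 6, 7, 10, 11, 12, 13, 14, 15}
Step 22: union(4, 9) -> merged; set of 4 now {0, 1, 2, 4, 5, 6, 7, 9, 10, 11, 12, 13, 14, 15}
Step 23: union(12, 1) -> already same set; set of 12 now {0, 1, 2, 4, 5, 6, 7, 9, 10, 11, 12, 13, 14, 15}
Step 24: union(5, 10) -> already same set; set of 5 now {0, 1, 2, 4, 5, 6, 7, 9, 10, 11, 12, 13, 14, 15}
Step 25: union(2, 1) -> already same set; set of 2 now {0, 1, 2, 4, 5, 6, 7, 9, 10, 11, 12, 13, 14, 15}
Step 26: find(5) -> no change; set of 5 is {0, 1, 2, 4, 5, 6, 7, 9, 10, 11, 12, 13, 14, 15}
Set of 2: {0, 1, 2, 4, 5, 6, 7, 9, 10, 11, 12, 13, 14, 15}; 8 is not a member.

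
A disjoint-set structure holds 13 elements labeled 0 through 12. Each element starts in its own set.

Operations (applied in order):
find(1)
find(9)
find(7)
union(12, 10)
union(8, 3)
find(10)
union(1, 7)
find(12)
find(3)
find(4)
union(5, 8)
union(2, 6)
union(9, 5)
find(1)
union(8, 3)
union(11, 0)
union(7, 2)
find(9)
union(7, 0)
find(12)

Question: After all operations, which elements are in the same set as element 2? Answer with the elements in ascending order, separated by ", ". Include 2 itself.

Answer: 0, 1, 2, 6, 7, 11

Derivation:
Step 1: find(1) -> no change; set of 1 is {1}
Step 2: find(9) -> no change; set of 9 is {9}
Step 3: find(7) -> no change; set of 7 is {7}
Step 4: union(12, 10) -> merged; set of 12 now {10, 12}
Step 5: union(8, 3) -> merged; set of 8 now {3, 8}
Step 6: find(10) -> no change; set of 10 is {10, 12}
Step 7: union(1, 7) -> merged; set of 1 now {1, 7}
Step 8: find(12) -> no change; set of 12 is {10, 12}
Step 9: find(3) -> no change; set of 3 is {3, 8}
Step 10: find(4) -> no change; set of 4 is {4}
Step 11: union(5, 8) -> merged; set of 5 now {3, 5, 8}
Step 12: union(2, 6) -> merged; set of 2 now {2, 6}
Step 13: union(9, 5) -> merged; set of 9 now {3, 5, 8, 9}
Step 14: find(1) -> no change; set of 1 is {1, 7}
Step 15: union(8, 3) -> already same set; set of 8 now {3, 5, 8, 9}
Step 16: union(11, 0) -> merged; set of 11 now {0, 11}
Step 17: union(7, 2) -> merged; set of 7 now {1, 2, 6, 7}
Step 18: find(9) -> no change; set of 9 is {3, 5, 8, 9}
Step 19: union(7, 0) -> merged; set of 7 now {0, 1, 2, 6, 7, 11}
Step 20: find(12) -> no change; set of 12 is {10, 12}
Component of 2: {0, 1, 2, 6, 7, 11}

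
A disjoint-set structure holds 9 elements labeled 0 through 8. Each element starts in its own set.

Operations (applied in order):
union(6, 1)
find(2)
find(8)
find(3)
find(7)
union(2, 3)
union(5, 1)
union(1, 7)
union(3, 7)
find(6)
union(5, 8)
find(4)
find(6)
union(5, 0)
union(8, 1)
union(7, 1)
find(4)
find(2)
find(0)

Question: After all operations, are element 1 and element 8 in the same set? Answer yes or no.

Step 1: union(6, 1) -> merged; set of 6 now {1, 6}
Step 2: find(2) -> no change; set of 2 is {2}
Step 3: find(8) -> no change; set of 8 is {8}
Step 4: find(3) -> no change; set of 3 is {3}
Step 5: find(7) -> no change; set of 7 is {7}
Step 6: union(2, 3) -> merged; set of 2 now {2, 3}
Step 7: union(5, 1) -> merged; set of 5 now {1, 5, 6}
Step 8: union(1, 7) -> merged; set of 1 now {1, 5, 6, 7}
Step 9: union(3, 7) -> merged; set of 3 now {1, 2, 3, 5, 6, 7}
Step 10: find(6) -> no change; set of 6 is {1, 2, 3, 5, 6, 7}
Step 11: union(5, 8) -> merged; set of 5 now {1, 2, 3, 5, 6, 7, 8}
Step 12: find(4) -> no change; set of 4 is {4}
Step 13: find(6) -> no change; set of 6 is {1, 2, 3, 5, 6, 7, 8}
Step 14: union(5, 0) -> merged; set of 5 now {0, 1, 2, 3, 5, 6, 7, 8}
Step 15: union(8, 1) -> already same set; set of 8 now {0, 1, 2, 3, 5, 6, 7, 8}
Step 16: union(7, 1) -> already same set; set of 7 now {0, 1, 2, 3, 5, 6, 7, 8}
Step 17: find(4) -> no change; set of 4 is {4}
Step 18: find(2) -> no change; set of 2 is {0, 1, 2, 3, 5, 6, 7, 8}
Step 19: find(0) -> no change; set of 0 is {0, 1, 2, 3, 5, 6, 7, 8}
Set of 1: {0, 1, 2, 3, 5, 6, 7, 8}; 8 is a member.

Answer: yes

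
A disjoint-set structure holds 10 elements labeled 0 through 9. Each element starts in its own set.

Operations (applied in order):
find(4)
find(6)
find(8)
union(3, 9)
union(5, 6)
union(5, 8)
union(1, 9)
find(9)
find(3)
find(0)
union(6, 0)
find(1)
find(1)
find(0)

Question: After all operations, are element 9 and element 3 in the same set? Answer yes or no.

Answer: yes

Derivation:
Step 1: find(4) -> no change; set of 4 is {4}
Step 2: find(6) -> no change; set of 6 is {6}
Step 3: find(8) -> no change; set of 8 is {8}
Step 4: union(3, 9) -> merged; set of 3 now {3, 9}
Step 5: union(5, 6) -> merged; set of 5 now {5, 6}
Step 6: union(5, 8) -> merged; set of 5 now {5, 6, 8}
Step 7: union(1, 9) -> merged; set of 1 now {1, 3, 9}
Step 8: find(9) -> no change; set of 9 is {1, 3, 9}
Step 9: find(3) -> no change; set of 3 is {1, 3, 9}
Step 10: find(0) -> no change; set of 0 is {0}
Step 11: union(6, 0) -> merged; set of 6 now {0, 5, 6, 8}
Step 12: find(1) -> no change; set of 1 is {1, 3, 9}
Step 13: find(1) -> no change; set of 1 is {1, 3, 9}
Step 14: find(0) -> no change; set of 0 is {0, 5, 6, 8}
Set of 9: {1, 3, 9}; 3 is a member.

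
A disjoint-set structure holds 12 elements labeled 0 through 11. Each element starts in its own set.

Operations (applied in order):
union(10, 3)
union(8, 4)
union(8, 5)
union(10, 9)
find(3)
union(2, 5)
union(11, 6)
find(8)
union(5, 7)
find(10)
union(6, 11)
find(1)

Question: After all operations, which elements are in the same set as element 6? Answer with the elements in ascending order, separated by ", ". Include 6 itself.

Answer: 6, 11

Derivation:
Step 1: union(10, 3) -> merged; set of 10 now {3, 10}
Step 2: union(8, 4) -> merged; set of 8 now {4, 8}
Step 3: union(8, 5) -> merged; set of 8 now {4, 5, 8}
Step 4: union(10, 9) -> merged; set of 10 now {3, 9, 10}
Step 5: find(3) -> no change; set of 3 is {3, 9, 10}
Step 6: union(2, 5) -> merged; set of 2 now {2, 4, 5, 8}
Step 7: union(11, 6) -> merged; set of 11 now {6, 11}
Step 8: find(8) -> no change; set of 8 is {2, 4, 5, 8}
Step 9: union(5, 7) -> merged; set of 5 now {2, 4, 5, 7, 8}
Step 10: find(10) -> no change; set of 10 is {3, 9, 10}
Step 11: union(6, 11) -> already same set; set of 6 now {6, 11}
Step 12: find(1) -> no change; set of 1 is {1}
Component of 6: {6, 11}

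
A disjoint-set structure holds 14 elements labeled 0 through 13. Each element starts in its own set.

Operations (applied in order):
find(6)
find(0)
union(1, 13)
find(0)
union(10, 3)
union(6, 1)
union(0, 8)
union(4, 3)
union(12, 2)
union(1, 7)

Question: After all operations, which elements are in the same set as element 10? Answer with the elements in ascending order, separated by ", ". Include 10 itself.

Step 1: find(6) -> no change; set of 6 is {6}
Step 2: find(0) -> no change; set of 0 is {0}
Step 3: union(1, 13) -> merged; set of 1 now {1, 13}
Step 4: find(0) -> no change; set of 0 is {0}
Step 5: union(10, 3) -> merged; set of 10 now {3, 10}
Step 6: union(6, 1) -> merged; set of 6 now {1, 6, 13}
Step 7: union(0, 8) -> merged; set of 0 now {0, 8}
Step 8: union(4, 3) -> merged; set of 4 now {3, 4, 10}
Step 9: union(12, 2) -> merged; set of 12 now {2, 12}
Step 10: union(1, 7) -> merged; set of 1 now {1, 6, 7, 13}
Component of 10: {3, 4, 10}

Answer: 3, 4, 10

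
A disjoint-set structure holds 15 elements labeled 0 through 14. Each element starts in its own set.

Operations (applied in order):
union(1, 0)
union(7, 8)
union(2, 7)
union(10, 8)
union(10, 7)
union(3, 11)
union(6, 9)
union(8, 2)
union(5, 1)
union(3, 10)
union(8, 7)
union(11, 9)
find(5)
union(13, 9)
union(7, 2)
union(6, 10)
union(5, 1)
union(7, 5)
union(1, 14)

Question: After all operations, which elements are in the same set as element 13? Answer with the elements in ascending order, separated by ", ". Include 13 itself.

Answer: 0, 1, 2, 3, 5, 6, 7, 8, 9, 10, 11, 13, 14

Derivation:
Step 1: union(1, 0) -> merged; set of 1 now {0, 1}
Step 2: union(7, 8) -> merged; set of 7 now {7, 8}
Step 3: union(2, 7) -> merged; set of 2 now {2, 7, 8}
Step 4: union(10, 8) -> merged; set of 10 now {2, 7, 8, 10}
Step 5: union(10, 7) -> already same set; set of 10 now {2, 7, 8, 10}
Step 6: union(3, 11) -> merged; set of 3 now {3, 11}
Step 7: union(6, 9) -> merged; set of 6 now {6, 9}
Step 8: union(8, 2) -> already same set; set of 8 now {2, 7, 8, 10}
Step 9: union(5, 1) -> merged; set of 5 now {0, 1, 5}
Step 10: union(3, 10) -> merged; set of 3 now {2, 3, 7, 8, 10, 11}
Step 11: union(8, 7) -> already same set; set of 8 now {2, 3, 7, 8, 10, 11}
Step 12: union(11, 9) -> merged; set of 11 now {2, 3, 6, 7, 8, 9, 10, 11}
Step 13: find(5) -> no change; set of 5 is {0, 1, 5}
Step 14: union(13, 9) -> merged; set of 13 now {2, 3, 6, 7, 8, 9, 10, 11, 13}
Step 15: union(7, 2) -> already same set; set of 7 now {2, 3, 6, 7, 8, 9, 10, 11, 13}
Step 16: union(6, 10) -> already same set; set of 6 now {2, 3, 6, 7, 8, 9, 10, 11, 13}
Step 17: union(5, 1) -> already same set; set of 5 now {0, 1, 5}
Step 18: union(7, 5) -> merged; set of 7 now {0, 1, 2, 3, 5, 6, 7, 8, 9, 10, 11, 13}
Step 19: union(1, 14) -> merged; set of 1 now {0, 1, 2, 3, 5, 6, 7, 8, 9, 10, 11, 13, 14}
Component of 13: {0, 1, 2, 3, 5, 6, 7, 8, 9, 10, 11, 13, 14}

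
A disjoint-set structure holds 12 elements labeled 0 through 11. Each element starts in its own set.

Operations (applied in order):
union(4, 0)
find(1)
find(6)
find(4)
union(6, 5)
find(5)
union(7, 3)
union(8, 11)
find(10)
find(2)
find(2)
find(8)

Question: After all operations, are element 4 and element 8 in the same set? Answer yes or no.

Answer: no

Derivation:
Step 1: union(4, 0) -> merged; set of 4 now {0, 4}
Step 2: find(1) -> no change; set of 1 is {1}
Step 3: find(6) -> no change; set of 6 is {6}
Step 4: find(4) -> no change; set of 4 is {0, 4}
Step 5: union(6, 5) -> merged; set of 6 now {5, 6}
Step 6: find(5) -> no change; set of 5 is {5, 6}
Step 7: union(7, 3) -> merged; set of 7 now {3, 7}
Step 8: union(8, 11) -> merged; set of 8 now {8, 11}
Step 9: find(10) -> no change; set of 10 is {10}
Step 10: find(2) -> no change; set of 2 is {2}
Step 11: find(2) -> no change; set of 2 is {2}
Step 12: find(8) -> no change; set of 8 is {8, 11}
Set of 4: {0, 4}; 8 is not a member.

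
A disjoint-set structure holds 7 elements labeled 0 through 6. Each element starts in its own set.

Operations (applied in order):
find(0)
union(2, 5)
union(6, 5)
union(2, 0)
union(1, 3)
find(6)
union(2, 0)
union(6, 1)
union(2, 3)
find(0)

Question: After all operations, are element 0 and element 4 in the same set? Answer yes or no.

Step 1: find(0) -> no change; set of 0 is {0}
Step 2: union(2, 5) -> merged; set of 2 now {2, 5}
Step 3: union(6, 5) -> merged; set of 6 now {2, 5, 6}
Step 4: union(2, 0) -> merged; set of 2 now {0, 2, 5, 6}
Step 5: union(1, 3) -> merged; set of 1 now {1, 3}
Step 6: find(6) -> no change; set of 6 is {0, 2, 5, 6}
Step 7: union(2, 0) -> already same set; set of 2 now {0, 2, 5, 6}
Step 8: union(6, 1) -> merged; set of 6 now {0, 1, 2, 3, 5, 6}
Step 9: union(2, 3) -> already same set; set of 2 now {0, 1, 2, 3, 5, 6}
Step 10: find(0) -> no change; set of 0 is {0, 1, 2, 3, 5, 6}
Set of 0: {0, 1, 2, 3, 5, 6}; 4 is not a member.

Answer: no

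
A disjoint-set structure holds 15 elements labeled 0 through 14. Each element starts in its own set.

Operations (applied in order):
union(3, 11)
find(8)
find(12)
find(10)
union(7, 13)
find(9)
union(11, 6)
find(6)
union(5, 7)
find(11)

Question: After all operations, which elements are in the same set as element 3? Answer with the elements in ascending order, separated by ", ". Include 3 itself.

Answer: 3, 6, 11

Derivation:
Step 1: union(3, 11) -> merged; set of 3 now {3, 11}
Step 2: find(8) -> no change; set of 8 is {8}
Step 3: find(12) -> no change; set of 12 is {12}
Step 4: find(10) -> no change; set of 10 is {10}
Step 5: union(7, 13) -> merged; set of 7 now {7, 13}
Step 6: find(9) -> no change; set of 9 is {9}
Step 7: union(11, 6) -> merged; set of 11 now {3, 6, 11}
Step 8: find(6) -> no change; set of 6 is {3, 6, 11}
Step 9: union(5, 7) -> merged; set of 5 now {5, 7, 13}
Step 10: find(11) -> no change; set of 11 is {3, 6, 11}
Component of 3: {3, 6, 11}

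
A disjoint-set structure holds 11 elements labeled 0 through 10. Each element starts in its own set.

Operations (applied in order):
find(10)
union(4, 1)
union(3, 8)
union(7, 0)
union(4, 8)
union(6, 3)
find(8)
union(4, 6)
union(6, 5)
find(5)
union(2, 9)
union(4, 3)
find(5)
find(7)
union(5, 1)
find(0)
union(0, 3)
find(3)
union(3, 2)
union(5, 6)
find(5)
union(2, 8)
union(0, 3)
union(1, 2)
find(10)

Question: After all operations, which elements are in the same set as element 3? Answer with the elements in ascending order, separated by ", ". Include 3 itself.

Answer: 0, 1, 2, 3, 4, 5, 6, 7, 8, 9

Derivation:
Step 1: find(10) -> no change; set of 10 is {10}
Step 2: union(4, 1) -> merged; set of 4 now {1, 4}
Step 3: union(3, 8) -> merged; set of 3 now {3, 8}
Step 4: union(7, 0) -> merged; set of 7 now {0, 7}
Step 5: union(4, 8) -> merged; set of 4 now {1, 3, 4, 8}
Step 6: union(6, 3) -> merged; set of 6 now {1, 3, 4, 6, 8}
Step 7: find(8) -> no change; set of 8 is {1, 3, 4, 6, 8}
Step 8: union(4, 6) -> already same set; set of 4 now {1, 3, 4, 6, 8}
Step 9: union(6, 5) -> merged; set of 6 now {1, 3, 4, 5, 6, 8}
Step 10: find(5) -> no change; set of 5 is {1, 3, 4, 5, 6, 8}
Step 11: union(2, 9) -> merged; set of 2 now {2, 9}
Step 12: union(4, 3) -> already same set; set of 4 now {1, 3, 4, 5, 6, 8}
Step 13: find(5) -> no change; set of 5 is {1, 3, 4, 5, 6, 8}
Step 14: find(7) -> no change; set of 7 is {0, 7}
Step 15: union(5, 1) -> already same set; set of 5 now {1, 3, 4, 5, 6, 8}
Step 16: find(0) -> no change; set of 0 is {0, 7}
Step 17: union(0, 3) -> merged; set of 0 now {0, 1, 3, 4, 5, 6, 7, 8}
Step 18: find(3) -> no change; set of 3 is {0, 1, 3, 4, 5, 6, 7, 8}
Step 19: union(3, 2) -> merged; set of 3 now {0, 1, 2, 3, 4, 5, 6, 7, 8, 9}
Step 20: union(5, 6) -> already same set; set of 5 now {0, 1, 2, 3, 4, 5, 6, 7, 8, 9}
Step 21: find(5) -> no change; set of 5 is {0, 1, 2, 3, 4, 5, 6, 7, 8, 9}
Step 22: union(2, 8) -> already same set; set of 2 now {0, 1, 2, 3, 4, 5, 6, 7, 8, 9}
Step 23: union(0, 3) -> already same set; set of 0 now {0, 1, 2, 3, 4, 5, 6, 7, 8, 9}
Step 24: union(1, 2) -> already same set; set of 1 now {0, 1, 2, 3, 4, 5, 6, 7, 8, 9}
Step 25: find(10) -> no change; set of 10 is {10}
Component of 3: {0, 1, 2, 3, 4, 5, 6, 7, 8, 9}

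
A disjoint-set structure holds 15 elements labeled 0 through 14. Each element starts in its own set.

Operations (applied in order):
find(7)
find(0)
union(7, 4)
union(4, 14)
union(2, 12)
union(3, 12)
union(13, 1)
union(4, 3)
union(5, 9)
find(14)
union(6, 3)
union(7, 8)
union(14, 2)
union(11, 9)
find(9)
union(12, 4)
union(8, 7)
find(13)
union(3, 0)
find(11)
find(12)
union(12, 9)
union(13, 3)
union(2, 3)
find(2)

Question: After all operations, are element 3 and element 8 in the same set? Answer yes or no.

Answer: yes

Derivation:
Step 1: find(7) -> no change; set of 7 is {7}
Step 2: find(0) -> no change; set of 0 is {0}
Step 3: union(7, 4) -> merged; set of 7 now {4, 7}
Step 4: union(4, 14) -> merged; set of 4 now {4, 7, 14}
Step 5: union(2, 12) -> merged; set of 2 now {2, 12}
Step 6: union(3, 12) -> merged; set of 3 now {2, 3, 12}
Step 7: union(13, 1) -> merged; set of 13 now {1, 13}
Step 8: union(4, 3) -> merged; set of 4 now {2, 3, 4, 7, 12, 14}
Step 9: union(5, 9) -> merged; set of 5 now {5, 9}
Step 10: find(14) -> no change; set of 14 is {2, 3, 4, 7, 12, 14}
Step 11: union(6, 3) -> merged; set of 6 now {2, 3, 4, 6, 7, 12, 14}
Step 12: union(7, 8) -> merged; set of 7 now {2, 3, 4, 6, 7, 8, 12, 14}
Step 13: union(14, 2) -> already same set; set of 14 now {2, 3, 4, 6, 7, 8, 12, 14}
Step 14: union(11, 9) -> merged; set of 11 now {5, 9, 11}
Step 15: find(9) -> no change; set of 9 is {5, 9, 11}
Step 16: union(12, 4) -> already same set; set of 12 now {2, 3, 4, 6, 7, 8, 12, 14}
Step 17: union(8, 7) -> already same set; set of 8 now {2, 3, 4, 6, 7, 8, 12, 14}
Step 18: find(13) -> no change; set of 13 is {1, 13}
Step 19: union(3, 0) -> merged; set of 3 now {0, 2, 3, 4, 6, 7, 8, 12, 14}
Step 20: find(11) -> no change; set of 11 is {5, 9, 11}
Step 21: find(12) -> no change; set of 12 is {0, 2, 3, 4, 6, 7, 8, 12, 14}
Step 22: union(12, 9) -> merged; set of 12 now {0, 2, 3, 4, 5, 6, 7, 8, 9, 11, 12, 14}
Step 23: union(13, 3) -> merged; set of 13 now {0, 1, 2, 3, 4, 5, 6, 7, 8, 9, 11, 12, 13, 14}
Step 24: union(2, 3) -> already same set; set of 2 now {0, 1, 2, 3, 4, 5, 6, 7, 8, 9, 11, 12, 13, 14}
Step 25: find(2) -> no change; set of 2 is {0, 1, 2, 3, 4, 5, 6, 7, 8, 9, 11, 12, 13, 14}
Set of 3: {0, 1, 2, 3, 4, 5, 6, 7, 8, 9, 11, 12, 13, 14}; 8 is a member.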